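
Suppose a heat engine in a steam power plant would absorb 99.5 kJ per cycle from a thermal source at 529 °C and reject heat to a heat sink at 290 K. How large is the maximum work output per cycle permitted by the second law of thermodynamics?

W_max ≈ 63.5 kJ

T_H = 529 °C → 529 + 273.15 = 802.15 K.
The second-law ceiling is the Carnot efficiency, η_max = 1 − T_C/T_H = 1 − 290.00/802.15 = 0.6385.
W_max = η_max · Q_H = 0.6385 × 99.5 = 63.5 kJ.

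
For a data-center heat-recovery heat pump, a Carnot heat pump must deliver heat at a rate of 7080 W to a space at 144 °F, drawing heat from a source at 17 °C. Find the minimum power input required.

T_H = 144 °F → (144 − 32) × 5/9 = 62.22 °C = 335.37 K.
T_C = 17 °C → 17 + 273.15 = 290.15 K.
COP_HP = T_H/(T_H − T_C) = 335.37/45.22 = 7.4161.
W = Q_H/COP_HP = 7080/7.4161 = 955 W.

Ẇ_in ≈ 955 W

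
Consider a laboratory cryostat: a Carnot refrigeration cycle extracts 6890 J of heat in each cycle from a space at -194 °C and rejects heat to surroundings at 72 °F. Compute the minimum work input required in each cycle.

T_H = 72 °F → (72 − 32) × 5/9 = 22.22 °C = 295.37 K.
T_C = -194 °C → -194 + 273.15 = 79.15 K.
The reversible coefficient of performance is COP_R = T_C/(T_H − T_C) = 79.15/216.22 = 0.3661.
W = Q_C/COP_R = 6890/0.3661 = 18800 J.

W_in ≈ 18800 J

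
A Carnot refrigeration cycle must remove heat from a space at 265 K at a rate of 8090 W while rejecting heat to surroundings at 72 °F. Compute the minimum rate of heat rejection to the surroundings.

Q̇_H ≈ 9020 W

T_H = 72 °F → (72 − 32) × 5/9 = 22.22 °C = 295.37 K.
For a reversible cycle Q_H/Q_C = T_H/T_C, so Q_H = Q_C·T_H/T_C = 8090 × 295.37/265.00 = 9020 W.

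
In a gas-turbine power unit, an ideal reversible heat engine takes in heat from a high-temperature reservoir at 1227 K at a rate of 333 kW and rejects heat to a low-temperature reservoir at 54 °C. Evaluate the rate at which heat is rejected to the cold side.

T_C = 54 °C → 54 + 273.15 = 327.15 K.
η_rev = 1 − T_C/T_H = 1 − 327.15/1227.00 = 0.7334.
For a reversible cycle Q_C/Q_H = T_C/T_H, so Q_C = 333 × 327.15/1227.00 = 88.79 kW.

Q̇_C ≈ 88.79 kW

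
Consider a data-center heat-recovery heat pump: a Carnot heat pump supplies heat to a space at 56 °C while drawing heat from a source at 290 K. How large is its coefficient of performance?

COP_HP ≈ 8.41

T_H = 56 °C → 56 + 273.15 = 329.15 K.
COP_HP = T_H/(T_H − T_C) = 329.15/(329.15 − 290.00) = 8.41.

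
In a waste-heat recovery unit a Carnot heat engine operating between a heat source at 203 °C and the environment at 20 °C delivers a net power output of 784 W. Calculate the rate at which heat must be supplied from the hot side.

T_H = 203 °C → 203 + 273.15 = 476.15 K.
T_C = 20 °C → 20 + 273.15 = 293.15 K.
η_rev = 1 − T_C/T_H = 1 − 293.15/476.15 = 0.3843.
Q_H = W/η = 784/0.3843 = 2040 W.

Q̇_H ≈ 2040 W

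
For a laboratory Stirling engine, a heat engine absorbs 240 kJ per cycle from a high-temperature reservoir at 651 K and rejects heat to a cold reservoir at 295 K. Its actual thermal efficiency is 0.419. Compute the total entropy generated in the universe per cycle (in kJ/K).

W = η·Q_H = 0.419 × 240 = 100.6 kJ, so Q_C = Q_H − W = 139.4 kJ.
Reservoir entropy changes: ΔS_H = −Q_H/T_H = −240/651.00 = -0.3687 kJ/K and ΔS_C = +Q_C/T_C = 139.4/295.00 = 0.4727 kJ/K.
ΔS_univ = −Q_H/T_H + Q_C/T_C = 0.104 kJ/K (> 0, since η = 0.419 < η_Carnot = 0.547).

ΔS_univ ≈ 0.104 kJ/K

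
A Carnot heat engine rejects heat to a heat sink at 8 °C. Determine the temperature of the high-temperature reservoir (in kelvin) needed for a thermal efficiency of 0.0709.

T_H ≈ 303 K

T_C = 8 °C → 8 + 273.15 = 281.15 K.
From η = 1 − T_C/T_H, solving for T_H gives T_H = T_C/(1 − η) = 281.15/(1 − 0.0709) = 303 K.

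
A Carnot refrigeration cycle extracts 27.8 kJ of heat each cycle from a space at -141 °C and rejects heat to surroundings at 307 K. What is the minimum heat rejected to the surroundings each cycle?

T_C = -141 °C → -141 + 273.15 = 132.15 K.
For a reversible cycle Q_H/Q_C = T_H/T_C, so Q_H = Q_C·T_H/T_C = 27.8 × 307.00/132.15 = 64.6 kJ.

Q_H ≈ 64.6 kJ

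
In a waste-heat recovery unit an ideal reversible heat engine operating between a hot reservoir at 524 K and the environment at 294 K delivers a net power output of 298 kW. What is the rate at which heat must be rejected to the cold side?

The Carnot efficiency is η = 1 − T_C/T_H = 1 − 294.00/524.00 = 0.4389.
Since Q_C/Q_H = T_C/T_H and Q_H = W/η, Q_C = W·T_C/(T_H − T_C) = 298 × 294.00/230.00 = 380.9 kW.

Q̇_C ≈ 380.9 kW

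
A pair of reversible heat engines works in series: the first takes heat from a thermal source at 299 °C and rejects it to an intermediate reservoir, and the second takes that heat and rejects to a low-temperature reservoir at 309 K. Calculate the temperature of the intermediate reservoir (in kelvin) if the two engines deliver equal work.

T_m ≈ 441 K

T_H = 299 °C → 299 + 273.15 = 572.15 K.
For reversible stages Q_m = Q_H·(T_m/T_H). Setting W₁ = Q_H(1 − T_m/T_H) equal to W₂ = Q_m(1 − T_C/T_m) = Q_H·(T_m − T_C)/T_H gives T_H − T_m = T_m − T_C, so T_m = (T_H + T_C)/2 = (572.15 + 309.00)/2 = 441 K.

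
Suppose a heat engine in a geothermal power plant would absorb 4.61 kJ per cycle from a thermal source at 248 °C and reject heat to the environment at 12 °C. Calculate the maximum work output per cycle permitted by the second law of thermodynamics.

T_H = 248 °C → 248 + 273.15 = 521.15 K.
T_C = 12 °C → 12 + 273.15 = 285.15 K.
The upper bound on efficiency is η_max = 1 − T_C/T_H = 1 − 285.15/521.15 = 0.4528.
W_max = η_max · Q_H = 0.4528 × 4.61 = 2.088 kJ.

W_max ≈ 2.088 kJ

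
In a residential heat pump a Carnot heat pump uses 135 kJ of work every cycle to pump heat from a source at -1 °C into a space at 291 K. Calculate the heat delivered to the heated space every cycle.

T_C = -1 °C → -1 + 273.15 = 272.15 K.
The Carnot heat-pump COP is COP_HP = T_H/(T_H − T_C) = 291.00/18.85 = 15.4377.
Q_H = COP_HP · W = 15.4377 × 135 = 2084 kJ.

Q_H ≈ 2084 kJ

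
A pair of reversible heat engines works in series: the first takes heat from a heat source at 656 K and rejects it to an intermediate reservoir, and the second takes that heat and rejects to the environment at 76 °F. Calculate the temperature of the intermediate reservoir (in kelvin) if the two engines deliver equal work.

T_m ≈ 476.8 K

T_C = 76 °F → (76 − 32) × 5/9 = 24.44 °C = 297.59 K.
For reversible stages Q_m = Q_H·(T_m/T_H). Setting W₁ = Q_H(1 − T_m/T_H) equal to W₂ = Q_m(1 − T_C/T_m) = Q_H·(T_m − T_C)/T_H gives T_H − T_m = T_m − T_C, so T_m = (T_H + T_C)/2 = (656.00 + 297.59)/2 = 476.8 K.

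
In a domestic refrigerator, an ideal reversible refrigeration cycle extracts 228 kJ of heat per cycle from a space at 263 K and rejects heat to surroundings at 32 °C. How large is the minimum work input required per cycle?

W_in ≈ 36.5 kJ

T_H = 32 °C → 32 + 273.15 = 305.15 K.
COP_R = T_C/(T_H − T_C) = 263.00/42.15 = 6.2396.
W = Q_C/COP_R = 228/6.2396 = 36.5 kJ.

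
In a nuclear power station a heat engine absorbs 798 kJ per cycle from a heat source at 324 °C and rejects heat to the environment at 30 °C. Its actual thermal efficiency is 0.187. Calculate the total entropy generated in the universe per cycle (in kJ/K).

T_H = 324 °C → 324 + 273.15 = 597.15 K.
T_C = 30 °C → 30 + 273.15 = 303.15 K.
W = η·Q_H = 0.187 × 798 = 149.2 kJ, so Q_C = Q_H − W = 648.8 kJ.
The hot reservoir loses entropy Q_H/T_H = 798/597.15 = 1.336 kJ/K; the cold reservoir gains Q_C/T_C = 648.8/303.15 = 2.140 kJ/K.
ΔS_univ = −Q_H/T_H + Q_C/T_C = 0.8038 kJ/K (> 0, since η = 0.187 < η_Carnot = 0.492).

ΔS_univ ≈ 0.8038 kJ/K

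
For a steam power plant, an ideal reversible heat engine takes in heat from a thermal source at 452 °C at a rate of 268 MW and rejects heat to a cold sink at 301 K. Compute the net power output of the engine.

Ẇ ≈ 157 MW

T_H = 452 °C → 452 + 273.15 = 725.15 K.
For a reversible engine, η = 1 − T_C/T_H = 1 − 301.00/725.15 = 0.5849.
W = η·Q_H = 0.5849 × 268 = 157 MW.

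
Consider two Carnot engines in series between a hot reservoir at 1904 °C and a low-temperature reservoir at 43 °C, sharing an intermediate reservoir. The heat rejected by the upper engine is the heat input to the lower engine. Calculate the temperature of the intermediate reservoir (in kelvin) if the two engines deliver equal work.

T_m ≈ 1247 K

T_H = 1904 °C → 1904 + 273.15 = 2177.15 K.
T_C = 43 °C → 43 + 273.15 = 316.15 K.
For reversible stages Q_m = Q_H·(T_m/T_H). Setting W₁ = Q_H(1 − T_m/T_H) equal to W₂ = Q_m(1 − T_C/T_m) = Q_H·(T_m − T_C)/T_H gives T_H − T_m = T_m − T_C, so T_m = (T_H + T_C)/2 = (2177.15 + 316.15)/2 = 1247 K.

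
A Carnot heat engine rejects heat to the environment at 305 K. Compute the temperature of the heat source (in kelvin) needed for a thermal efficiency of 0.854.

From η = 1 − T_C/T_H, solving for T_H gives T_H = T_C/(1 − η) = 305.00/(1 − 0.854) = 2090 K.

T_H ≈ 2090 K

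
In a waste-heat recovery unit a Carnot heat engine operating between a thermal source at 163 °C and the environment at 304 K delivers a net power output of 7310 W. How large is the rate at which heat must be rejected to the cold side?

Q̇_C ≈ 16800 W

T_H = 163 °C → 163 + 273.15 = 436.15 K.
For a reversible engine, η = 1 − T_C/T_H = 1 − 304.00/436.15 = 0.3030.
Since Q_C/Q_H = T_C/T_H and Q_H = W/η, Q_C = W·T_C/(T_H − T_C) = 7310 × 304.00/132.15 = 16800 W.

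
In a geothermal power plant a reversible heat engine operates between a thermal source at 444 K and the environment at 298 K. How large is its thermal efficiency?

Carnot efficiency: η = 1 − T_C/T_H = 1 − 298.00/444.00 = 0.329.

η ≈ 0.329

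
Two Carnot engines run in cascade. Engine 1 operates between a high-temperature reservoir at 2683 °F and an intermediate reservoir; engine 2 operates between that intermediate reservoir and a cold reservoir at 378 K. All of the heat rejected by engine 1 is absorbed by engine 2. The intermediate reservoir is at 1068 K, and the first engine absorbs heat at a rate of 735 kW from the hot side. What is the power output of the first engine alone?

T_H = 2683 °F → (2683 − 32) × 5/9 = 1472.78 °C = 1745.93 K.
First-stage efficiency η₁ = 1 − T_m/T_H = 1 − 1068.00/1745.93 = 0.3883.
W₁ = η₁·Q_H = 0.3883 × 735 = 285.4 kW.

Ẇ₁ ≈ 285.4 kW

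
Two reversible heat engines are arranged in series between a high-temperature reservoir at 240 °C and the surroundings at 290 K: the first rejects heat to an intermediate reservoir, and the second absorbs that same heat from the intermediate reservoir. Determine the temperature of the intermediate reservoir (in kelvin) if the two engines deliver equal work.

T_m ≈ 401.6 K

T_H = 240 °C → 240 + 273.15 = 513.15 K.
For reversible stages Q_m = Q_H·(T_m/T_H). Setting W₁ = Q_H(1 − T_m/T_H) equal to W₂ = Q_m(1 − T_C/T_m) = Q_H·(T_m − T_C)/T_H gives T_H − T_m = T_m − T_C, so T_m = (T_H + T_C)/2 = (513.15 + 290.00)/2 = 401.6 K.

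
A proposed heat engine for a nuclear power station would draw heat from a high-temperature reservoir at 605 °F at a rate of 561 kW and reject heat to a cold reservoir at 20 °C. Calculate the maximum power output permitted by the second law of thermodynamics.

Ẇ_max ≈ 283.0 kW

T_H = 605 °F → (605 − 32) × 5/9 = 318.33 °C = 591.48 K.
T_C = 20 °C → 20 + 273.15 = 293.15 K.
The second-law ceiling is the Carnot efficiency, η_max = 1 − T_C/T_H = 1 − 293.15/591.48 = 0.5044.
W_max = η_max · Q_H = 0.5044 × 561 = 283.0 kW.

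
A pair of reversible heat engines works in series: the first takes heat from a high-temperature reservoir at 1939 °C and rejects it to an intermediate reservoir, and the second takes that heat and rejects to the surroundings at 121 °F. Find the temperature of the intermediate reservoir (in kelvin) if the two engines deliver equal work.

T_m ≈ 1270 K

T_H = 1939 °C → 1939 + 273.15 = 2212.15 K.
T_C = 121 °F → (121 − 32) × 5/9 = 49.44 °C = 322.59 K.
For reversible stages Q_m = Q_H·(T_m/T_H). Setting W₁ = Q_H(1 − T_m/T_H) equal to W₂ = Q_m(1 − T_C/T_m) = Q_H·(T_m − T_C)/T_H gives T_H − T_m = T_m − T_C, so T_m = (T_H + T_C)/2 = (2212.15 + 322.59)/2 = 1270 K.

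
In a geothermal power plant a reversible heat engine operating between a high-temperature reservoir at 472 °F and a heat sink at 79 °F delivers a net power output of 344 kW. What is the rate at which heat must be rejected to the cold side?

Q̇_C ≈ 471.5 kW

T_H = 472 °F → (472 − 32) × 5/9 = 244.44 °C = 517.59 K.
T_C = 79 °F → (79 − 32) × 5/9 = 26.11 °C = 299.26 K.
η_rev = 1 − T_C/T_H = 1 − 299.26/517.59 = 0.4218.
Since Q_C/Q_H = T_C/T_H and Q_H = W/η, Q_C = W·T_C/(T_H − T_C) = 344 × 299.26/218.33 = 471.5 kW.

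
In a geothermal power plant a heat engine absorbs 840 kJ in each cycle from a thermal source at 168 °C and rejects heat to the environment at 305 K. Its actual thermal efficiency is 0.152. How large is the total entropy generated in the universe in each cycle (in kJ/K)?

ΔS_univ ≈ 0.431 kJ/K

T_H = 168 °C → 168 + 273.15 = 441.15 K.
W = η·Q_H = 0.152 × 840 = 127.7 kJ, so Q_C = Q_H − W = 712.3 kJ.
Entropy balance on the reservoirs: −Q_H/T_H = -1.904 kJ/K, +Q_C/T_C = 2.335 kJ/K.
ΔS_univ = −Q_H/T_H + Q_C/T_C = 0.431 kJ/K (> 0, since η = 0.152 < η_Carnot = 0.309).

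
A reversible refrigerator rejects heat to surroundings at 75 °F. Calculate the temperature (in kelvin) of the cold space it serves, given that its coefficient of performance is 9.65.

T_C ≈ 269.1 K

T_H = 75 °F → (75 − 32) × 5/9 = 23.89 °C = 297.04 K.
COP_R = T_C/(T_H − T_C) ⇒ T_C = T_H·COP_R/(1 + COP_R) = 297.04 × 9.65/(1 + 9.65) = 269.1 K.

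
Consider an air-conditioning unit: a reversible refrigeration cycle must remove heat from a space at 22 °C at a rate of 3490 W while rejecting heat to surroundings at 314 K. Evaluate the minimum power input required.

T_C = 22 °C → 22 + 273.15 = 295.15 K.
Carnot COP: COP_R = T_C/(T_H − T_C) = 295.15/18.85 = 15.6578.
W = Q_C/COP_R = 3490/15.6578 = 223 W.

Ẇ_in ≈ 223 W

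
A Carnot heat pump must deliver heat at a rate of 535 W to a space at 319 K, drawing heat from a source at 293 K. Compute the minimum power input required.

Ẇ_in ≈ 43.6 W

Reversible heating COP: COP_HP = T_H/(T_H − T_C) = 319.00/26.00 = 12.2692.
W = Q_H/COP_HP = 535/12.2692 = 43.6 W.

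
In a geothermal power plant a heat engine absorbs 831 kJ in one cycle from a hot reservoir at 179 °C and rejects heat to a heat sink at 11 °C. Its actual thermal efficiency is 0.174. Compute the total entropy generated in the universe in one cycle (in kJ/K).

ΔS_univ ≈ 0.578 kJ/K

T_H = 179 °C → 179 + 273.15 = 452.15 K.
T_C = 11 °C → 11 + 273.15 = 284.15 K.
W = η·Q_H = 0.174 × 831 = 144.6 kJ, so Q_C = Q_H − W = 686.4 kJ.
The hot reservoir loses entropy Q_H/T_H = 831/452.15 = 1.838 kJ/K; the cold reservoir gains Q_C/T_C = 686.4/284.15 = 2.416 kJ/K.
ΔS_univ = −Q_H/T_H + Q_C/T_C = 0.578 kJ/K (> 0, since η = 0.174 < η_Carnot = 0.372).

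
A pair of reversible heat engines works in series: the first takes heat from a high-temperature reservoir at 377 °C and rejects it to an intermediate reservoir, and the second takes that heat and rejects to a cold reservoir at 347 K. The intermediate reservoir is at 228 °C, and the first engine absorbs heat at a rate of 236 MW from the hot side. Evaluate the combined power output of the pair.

T_H = 377 °C → 377 + 273.15 = 650.15 K.
Two reversible stages in series are equivalent to a single Carnot engine between T_H and T_C, so η_total = 1 − T_C/T_H = 1 − 347.00/650.15 = 0.4663.
W_total = η_total · Q_H = 0.4663 × 236 = 110 MW.

Ẇ_total ≈ 110 MW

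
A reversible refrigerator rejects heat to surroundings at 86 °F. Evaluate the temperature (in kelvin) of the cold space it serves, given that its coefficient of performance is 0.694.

T_C ≈ 124 K

T_H = 86 °F → (86 − 32) × 5/9 = 30.00 °C = 303.15 K.
COP_R = T_C/(T_H − T_C) ⇒ T_C = T_H·COP_R/(1 + COP_R) = 303.15 × 0.694/(1 + 0.694) = 124 K.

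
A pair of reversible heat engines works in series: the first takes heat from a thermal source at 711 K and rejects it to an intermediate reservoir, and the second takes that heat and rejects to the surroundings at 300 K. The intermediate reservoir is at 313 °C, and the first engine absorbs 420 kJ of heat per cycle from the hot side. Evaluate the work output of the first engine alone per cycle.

W₁ ≈ 73.8 kJ

T_m = 313 °C → 313 + 273.15 = 586.15 K.
First-stage efficiency η₁ = 1 − T_m/T_H = 1 − 586.15/711.00 = 0.1756.
W₁ = η₁·Q_H = 0.1756 × 420 = 73.8 kJ.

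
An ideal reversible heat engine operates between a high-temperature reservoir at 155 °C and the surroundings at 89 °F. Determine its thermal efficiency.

η ≈ 0.288

T_H = 155 °C → 155 + 273.15 = 428.15 K.
T_C = 89 °F → (89 − 32) × 5/9 = 31.67 °C = 304.82 K.
The Carnot efficiency is η = 1 − T_C/T_H = 1 − 304.82/428.15 = 0.288.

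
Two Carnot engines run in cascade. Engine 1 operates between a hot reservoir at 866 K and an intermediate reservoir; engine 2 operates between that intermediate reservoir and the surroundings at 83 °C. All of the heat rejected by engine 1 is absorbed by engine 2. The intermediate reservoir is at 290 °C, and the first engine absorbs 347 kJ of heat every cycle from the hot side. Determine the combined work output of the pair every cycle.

T_C = 83 °C → 83 + 273.15 = 356.15 K.
Two reversible stages in series are equivalent to a single Carnot engine between T_H and T_C, so η_total = 1 − T_C/T_H = 1 − 356.15/866.00 = 0.5887.
W_total = η_total · Q_H = 0.5887 × 347 = 204 kJ.

W_total ≈ 204 kJ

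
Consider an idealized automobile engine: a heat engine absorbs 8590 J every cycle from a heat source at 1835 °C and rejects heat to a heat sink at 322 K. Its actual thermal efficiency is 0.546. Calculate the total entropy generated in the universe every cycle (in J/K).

T_H = 1835 °C → 1835 + 273.15 = 2108.15 K.
W = η·Q_H = 0.546 × 8590 = 4690 J, so Q_C = Q_H − W = 3900 J.
Entropy balance on the reservoirs: −Q_H/T_H = -4.075 J/K, +Q_C/T_C = 12.11 J/K.
ΔS_univ = −Q_H/T_H + Q_C/T_C = 8.04 J/K (> 0, since η = 0.546 < η_Carnot = 0.847).

ΔS_univ ≈ 8.04 J/K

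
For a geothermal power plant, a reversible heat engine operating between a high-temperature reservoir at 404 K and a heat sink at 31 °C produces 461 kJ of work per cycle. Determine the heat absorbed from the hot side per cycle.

T_C = 31 °C → 31 + 273.15 = 304.15 K.
Carnot efficiency: η = 1 − T_C/T_H = 1 − 304.15/404.00 = 0.2472.
Q_H = W/η = 461/0.2472 = 1865 kJ.

Q_H ≈ 1865 kJ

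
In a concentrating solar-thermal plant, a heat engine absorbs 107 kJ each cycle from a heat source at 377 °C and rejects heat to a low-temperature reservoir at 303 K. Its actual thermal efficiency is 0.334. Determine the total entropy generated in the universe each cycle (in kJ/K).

T_H = 377 °C → 377 + 273.15 = 650.15 K.
W = η·Q_H = 0.334 × 107 = 35.74 kJ, so Q_C = Q_H − W = 71.26 kJ.
Entropy balance on the reservoirs: −Q_H/T_H = -0.1646 kJ/K, +Q_C/T_C = 0.2352 kJ/K.
ΔS_univ = −Q_H/T_H + Q_C/T_C = 0.07061 kJ/K (> 0, since η = 0.334 < η_Carnot = 0.534).

ΔS_univ ≈ 0.07061 kJ/K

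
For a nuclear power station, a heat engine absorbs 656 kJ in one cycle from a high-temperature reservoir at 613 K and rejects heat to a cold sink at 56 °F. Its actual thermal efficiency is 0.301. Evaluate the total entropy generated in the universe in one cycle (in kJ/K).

ΔS_univ ≈ 0.5304 kJ/K

T_C = 56 °F → (56 − 32) × 5/9 = 13.33 °C = 286.48 K.
W = η·Q_H = 0.301 × 656 = 197.5 kJ, so Q_C = Q_H − W = 458.5 kJ.
The hot reservoir loses entropy Q_H/T_H = 656/613.00 = 1.070 kJ/K; the cold reservoir gains Q_C/T_C = 458.5/286.48 = 1.601 kJ/K.
ΔS_univ = −Q_H/T_H + Q_C/T_C = 0.5304 kJ/K (> 0, since η = 0.301 < η_Carnot = 0.533).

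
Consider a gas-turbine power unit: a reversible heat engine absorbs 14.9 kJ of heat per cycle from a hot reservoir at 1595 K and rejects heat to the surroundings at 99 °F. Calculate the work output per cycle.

W ≈ 12.0 kJ

T_C = 99 °F → (99 − 32) × 5/9 = 37.22 °C = 310.37 K.
Carnot efficiency: η = 1 − T_C/T_H = 1 − 310.37/1595.00 = 0.8054.
W = η·Q_H = 0.8054 × 14.9 = 12.0 kJ.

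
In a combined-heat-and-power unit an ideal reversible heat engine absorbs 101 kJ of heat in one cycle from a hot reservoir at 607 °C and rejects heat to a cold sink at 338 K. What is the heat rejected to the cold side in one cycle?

T_H = 607 °C → 607 + 273.15 = 880.15 K.
The Carnot efficiency is η = 1 − T_C/T_H = 1 − 338.00/880.15 = 0.6160.
For a reversible cycle Q_C/Q_H = T_C/T_H, so Q_C = 101 × 338.00/880.15 = 38.8 kJ.

Q_C ≈ 38.8 kJ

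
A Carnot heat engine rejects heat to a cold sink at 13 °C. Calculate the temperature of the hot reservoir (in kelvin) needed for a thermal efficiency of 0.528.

T_H ≈ 606.2 K

T_C = 13 °C → 13 + 273.15 = 286.15 K.
From η = 1 − T_C/T_H, solving for T_H gives T_H = T_C/(1 − η) = 286.15/(1 − 0.528) = 606.2 K.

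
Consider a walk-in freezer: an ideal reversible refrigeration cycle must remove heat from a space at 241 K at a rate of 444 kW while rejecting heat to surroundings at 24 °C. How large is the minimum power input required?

T_H = 24 °C → 24 + 273.15 = 297.15 K.
Carnot COP: COP_R = T_C/(T_H − T_C) = 241.00/56.15 = 4.2921.
W = Q_C/COP_R = 444/4.2921 = 103.4 kW.

Ẇ_in ≈ 103.4 kW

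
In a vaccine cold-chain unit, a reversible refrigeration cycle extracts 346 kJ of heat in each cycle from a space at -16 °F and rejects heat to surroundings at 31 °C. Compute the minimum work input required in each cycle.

T_H = 31 °C → 31 + 273.15 = 304.15 K.
T_C = -16 °F → (-16 − 32) × 5/9 = -26.67 °C = 246.48 K.
Carnot COP: COP_R = T_C/(T_H − T_C) = 246.48/57.67 = 4.2743.
W = Q_C/COP_R = 346/4.2743 = 80.95 kJ.

W_in ≈ 80.95 kJ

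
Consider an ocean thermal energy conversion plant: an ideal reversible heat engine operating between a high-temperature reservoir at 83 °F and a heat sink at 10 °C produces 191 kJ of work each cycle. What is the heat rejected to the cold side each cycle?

Q_C ≈ 2950 kJ

T_H = 83 °F → (83 − 32) × 5/9 = 28.33 °C = 301.48 K.
T_C = 10 °C → 10 + 273.15 = 283.15 K.
For a reversible engine, η = 1 − T_C/T_H = 1 − 283.15/301.48 = 0.0608.
Since Q_C/Q_H = T_C/T_H and Q_H = W/η, Q_C = W·T_C/(T_H − T_C) = 191 × 283.15/18.33 = 2950 kJ.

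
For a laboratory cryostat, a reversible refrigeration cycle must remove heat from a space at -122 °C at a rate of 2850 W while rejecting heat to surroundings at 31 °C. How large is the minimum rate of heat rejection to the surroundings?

Q̇_H ≈ 5735 W

T_H = 31 °C → 31 + 273.15 = 304.15 K.
T_C = -122 °C → -122 + 273.15 = 151.15 K.
For a reversible cycle Q_H/Q_C = T_H/T_C, so Q_H = Q_C·T_H/T_C = 2850 × 304.15/151.15 = 5735 W.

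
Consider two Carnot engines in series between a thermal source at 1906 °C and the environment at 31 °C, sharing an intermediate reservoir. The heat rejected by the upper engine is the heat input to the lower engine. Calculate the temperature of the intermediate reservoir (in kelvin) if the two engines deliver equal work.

T_H = 1906 °C → 1906 + 273.15 = 2179.15 K.
T_C = 31 °C → 31 + 273.15 = 304.15 K.
For reversible stages Q_m = Q_H·(T_m/T_H). Setting W₁ = Q_H(1 − T_m/T_H) equal to W₂ = Q_m(1 − T_C/T_m) = Q_H·(T_m − T_C)/T_H gives T_H − T_m = T_m − T_C, so T_m = (T_H + T_C)/2 = (2179.15 + 304.15)/2 = 1242 K.

T_m ≈ 1242 K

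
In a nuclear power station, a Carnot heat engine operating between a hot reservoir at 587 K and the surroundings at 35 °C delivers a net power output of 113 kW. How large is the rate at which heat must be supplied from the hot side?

T_C = 35 °C → 35 + 273.15 = 308.15 K.
η_rev = 1 − T_C/T_H = 1 − 308.15/587.00 = 0.4750.
Q_H = W/η = 113/0.4750 = 238 kW.

Q̇_H ≈ 238 kW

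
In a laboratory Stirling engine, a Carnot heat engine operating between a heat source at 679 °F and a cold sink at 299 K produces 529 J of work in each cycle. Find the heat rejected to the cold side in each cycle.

Q_C ≈ 474 J

T_H = 679 °F → (679 − 32) × 5/9 = 359.44 °C = 632.59 K.
For a reversible engine, η = 1 − T_C/T_H = 1 − 299.00/632.59 = 0.5273.
Since Q_C/Q_H = T_C/T_H and Q_H = W/η, Q_C = W·T_C/(T_H − T_C) = 529 × 299.00/333.59 = 474 J.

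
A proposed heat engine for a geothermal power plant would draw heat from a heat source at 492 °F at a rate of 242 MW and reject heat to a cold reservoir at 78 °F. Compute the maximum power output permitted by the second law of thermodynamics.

Ẇ_max ≈ 105 MW

T_H = 492 °F → (492 − 32) × 5/9 = 255.56 °C = 528.71 K.
T_C = 78 °F → (78 − 32) × 5/9 = 25.56 °C = 298.71 K.
By the Carnot theorem, η_max = 1 − T_C/T_H = 1 − 298.71/528.71 = 0.4350.
W_max = η_max · Q_H = 0.4350 × 242 = 105 MW.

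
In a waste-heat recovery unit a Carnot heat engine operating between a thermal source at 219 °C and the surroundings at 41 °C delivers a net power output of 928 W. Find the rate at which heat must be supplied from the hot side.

T_H = 219 °C → 219 + 273.15 = 492.15 K.
T_C = 41 °C → 41 + 273.15 = 314.15 K.
For a reversible engine, η = 1 − T_C/T_H = 1 − 314.15/492.15 = 0.3617.
Q_H = W/η = 928/0.3617 = 2570 W.

Q̇_H ≈ 2570 W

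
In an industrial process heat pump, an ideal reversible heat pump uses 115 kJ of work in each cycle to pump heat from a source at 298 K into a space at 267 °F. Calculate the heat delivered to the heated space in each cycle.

Q_H ≈ 439 kJ

T_H = 267 °F → (267 − 32) × 5/9 = 130.56 °C = 403.71 K.
The Carnot heat-pump COP is COP_HP = T_H/(T_H − T_C) = 403.71/105.71 = 3.8192.
Q_H = COP_HP · W = 3.8192 × 115 = 439 kJ.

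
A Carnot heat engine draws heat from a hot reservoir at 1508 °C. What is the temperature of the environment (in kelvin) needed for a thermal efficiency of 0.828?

T_H = 1508 °C → 1508 + 273.15 = 1781.15 K.
From η = 1 − T_C/T_H, T_C = T_H·(1 − η) = 1781.15 × (1 − 0.828) = 306.4 K.

T_C ≈ 306.4 K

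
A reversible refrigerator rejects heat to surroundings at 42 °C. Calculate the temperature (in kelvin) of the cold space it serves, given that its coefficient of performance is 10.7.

T_C ≈ 288.2 K

T_H = 42 °C → 42 + 273.15 = 315.15 K.
COP_R = T_C/(T_H − T_C) ⇒ T_C = T_H·COP_R/(1 + COP_R) = 315.15 × 10.7/(1 + 10.7) = 288.2 K.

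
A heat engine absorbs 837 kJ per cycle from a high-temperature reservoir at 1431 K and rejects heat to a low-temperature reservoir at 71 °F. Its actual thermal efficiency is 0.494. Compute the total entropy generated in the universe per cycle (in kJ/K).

ΔS_univ ≈ 0.8517 kJ/K

T_C = 71 °F → (71 − 32) × 5/9 = 21.67 °C = 294.82 K.
W = η·Q_H = 0.494 × 837 = 413.5 kJ, so Q_C = Q_H − W = 423.5 kJ.
Reservoir entropy changes: ΔS_H = −Q_H/T_H = −837/1431.00 = -0.5849 kJ/K and ΔS_C = +Q_C/T_C = 423.5/294.82 = 1.437 kJ/K.
ΔS_univ = −Q_H/T_H + Q_C/T_C = 0.8517 kJ/K (> 0, since η = 0.494 < η_Carnot = 0.794).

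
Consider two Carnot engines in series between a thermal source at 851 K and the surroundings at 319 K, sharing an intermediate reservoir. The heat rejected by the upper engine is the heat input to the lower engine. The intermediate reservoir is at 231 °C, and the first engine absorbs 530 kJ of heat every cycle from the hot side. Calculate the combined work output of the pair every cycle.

Two reversible stages in series are equivalent to a single Carnot engine between T_H and T_C, so η_total = 1 − T_C/T_H = 1 − 319.00/851.00 = 0.6251.
W_total = η_total · Q_H = 0.6251 × 530 = 331 kJ.

W_total ≈ 331 kJ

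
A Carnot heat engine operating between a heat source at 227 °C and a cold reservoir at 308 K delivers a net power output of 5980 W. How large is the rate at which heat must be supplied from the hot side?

T_H = 227 °C → 227 + 273.15 = 500.15 K.
For a reversible engine, η = 1 − T_C/T_H = 1 − 308.00/500.15 = 0.3842.
Q_H = W/η = 5980/0.3842 = 15600 W.

Q̇_H ≈ 15600 W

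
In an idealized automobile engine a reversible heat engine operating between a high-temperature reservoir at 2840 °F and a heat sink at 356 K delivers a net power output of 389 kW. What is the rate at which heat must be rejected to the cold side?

Q̇_C ≈ 93.8 kW

T_H = 2840 °F → (2840 − 32) × 5/9 = 1560.00 °C = 1833.15 K.
Carnot efficiency: η = 1 − T_C/T_H = 1 − 356.00/1833.15 = 0.8058.
Since Q_C/Q_H = T_C/T_H and Q_H = W/η, Q_C = W·T_C/(T_H − T_C) = 389 × 356.00/1477.15 = 93.8 kW.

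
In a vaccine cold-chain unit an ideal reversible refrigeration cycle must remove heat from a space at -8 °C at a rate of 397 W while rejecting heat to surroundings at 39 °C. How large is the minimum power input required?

Ẇ_in ≈ 70.4 W

T_H = 39 °C → 39 + 273.15 = 312.15 K.
T_C = -8 °C → -8 + 273.15 = 265.15 K.
For a reversible refrigerator, COP_R = T_C/(T_H − T_C) = 265.15/47.00 = 5.6415.
W = Q_C/COP_R = 397/5.6415 = 70.4 W.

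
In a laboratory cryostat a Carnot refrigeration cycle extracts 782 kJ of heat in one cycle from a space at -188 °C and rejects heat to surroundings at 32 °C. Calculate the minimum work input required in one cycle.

T_H = 32 °C → 32 + 273.15 = 305.15 K.
T_C = -188 °C → -188 + 273.15 = 85.15 K.
COP_R = T_C/(T_H − T_C) = 85.15/220.00 = 0.3870.
W = Q_C/COP_R = 782/0.3870 = 2020 kJ.

W_in ≈ 2020 kJ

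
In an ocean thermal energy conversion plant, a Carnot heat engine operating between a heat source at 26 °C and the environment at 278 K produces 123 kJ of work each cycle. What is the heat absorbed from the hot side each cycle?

T_H = 26 °C → 26 + 273.15 = 299.15 K.
η_rev = 1 − T_C/T_H = 1 − 278.00/299.15 = 0.0707.
Q_H = W/η = 123/0.0707 = 1740 kJ.

Q_H ≈ 1740 kJ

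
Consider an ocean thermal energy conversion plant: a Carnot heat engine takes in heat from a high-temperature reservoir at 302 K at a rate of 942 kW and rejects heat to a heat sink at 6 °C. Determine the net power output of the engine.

T_C = 6 °C → 6 + 273.15 = 279.15 K.
The Carnot efficiency is η = 1 − T_C/T_H = 1 − 279.15/302.00 = 0.0757.
W = η·Q_H = 0.0757 × 942 = 71.3 kW.

Ẇ ≈ 71.3 kW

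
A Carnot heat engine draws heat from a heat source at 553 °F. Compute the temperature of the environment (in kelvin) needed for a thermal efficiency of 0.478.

T_C ≈ 293.7 K

T_H = 553 °F → (553 − 32) × 5/9 = 289.44 °C = 562.59 K.
From η = 1 − T_C/T_H, T_C = T_H·(1 − η) = 562.59 × (1 − 0.478) = 293.7 K.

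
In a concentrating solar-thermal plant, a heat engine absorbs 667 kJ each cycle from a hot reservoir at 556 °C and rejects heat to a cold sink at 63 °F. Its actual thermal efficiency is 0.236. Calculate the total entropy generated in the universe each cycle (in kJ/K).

ΔS_univ ≈ 0.951 kJ/K

T_H = 556 °C → 556 + 273.15 = 829.15 K.
T_C = 63 °F → (63 − 32) × 5/9 = 17.22 °C = 290.37 K.
W = η·Q_H = 0.236 × 667 = 157.4 kJ, so Q_C = Q_H − W = 509.6 kJ.
Reservoir entropy changes: ΔS_H = −Q_H/T_H = −667/829.15 = -0.8044 kJ/K and ΔS_C = +Q_C/T_C = 509.6/290.37 = 1.755 kJ/K.
ΔS_univ = −Q_H/T_H + Q_C/T_C = 0.951 kJ/K (> 0, since η = 0.236 < η_Carnot = 0.650).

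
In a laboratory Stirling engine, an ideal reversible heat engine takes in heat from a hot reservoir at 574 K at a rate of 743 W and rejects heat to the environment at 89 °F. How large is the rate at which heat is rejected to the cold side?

Q̇_C ≈ 394.6 W

T_C = 89 °F → (89 − 32) × 5/9 = 31.67 °C = 304.82 K.
For a reversible engine, η = 1 − T_C/T_H = 1 − 304.82/574.00 = 0.4690.
For a reversible cycle Q_C/Q_H = T_C/T_H, so Q_C = 743 × 304.82/574.00 = 394.6 W.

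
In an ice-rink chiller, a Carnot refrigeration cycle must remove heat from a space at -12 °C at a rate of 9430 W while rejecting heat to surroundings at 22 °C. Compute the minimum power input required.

T_H = 22 °C → 22 + 273.15 = 295.15 K.
T_C = -12 °C → -12 + 273.15 = 261.15 K.
Carnot COP: COP_R = T_C/(T_H − T_C) = 261.15/34.00 = 7.6809.
W = Q_C/COP_R = 9430/7.6809 = 1228 W.

Ẇ_in ≈ 1228 W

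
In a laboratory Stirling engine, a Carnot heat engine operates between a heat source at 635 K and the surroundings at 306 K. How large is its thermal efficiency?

η ≈ 0.518

Carnot efficiency: η = 1 − T_C/T_H = 1 − 306.00/635.00 = 0.518.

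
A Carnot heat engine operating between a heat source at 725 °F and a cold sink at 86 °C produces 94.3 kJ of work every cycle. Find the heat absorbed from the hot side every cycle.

Q_H ≈ 208 kJ

T_H = 725 °F → (725 − 32) × 5/9 = 385.00 °C = 658.15 K.
T_C = 86 °C → 86 + 273.15 = 359.15 K.
η_rev = 1 − T_C/T_H = 1 − 359.15/658.15 = 0.4543.
Q_H = W/η = 94.3/0.4543 = 208 kJ.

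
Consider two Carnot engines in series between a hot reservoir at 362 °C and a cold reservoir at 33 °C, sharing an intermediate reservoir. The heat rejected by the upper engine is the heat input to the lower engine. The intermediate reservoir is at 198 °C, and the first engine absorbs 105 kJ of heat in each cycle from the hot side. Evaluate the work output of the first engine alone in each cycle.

W₁ ≈ 27.11 kJ

T_H = 362 °C → 362 + 273.15 = 635.15 K.
T_C = 33 °C → 33 + 273.15 = 306.15 K.
T_m = 198 °C → 198 + 273.15 = 471.15 K.
First-stage efficiency η₁ = 1 − T_m/T_H = 1 − 471.15/635.15 = 0.2582.
W₁ = η₁·Q_H = 0.2582 × 105 = 27.11 kJ.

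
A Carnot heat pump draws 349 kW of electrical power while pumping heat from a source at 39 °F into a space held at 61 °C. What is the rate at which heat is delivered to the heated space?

T_H = 61 °C → 61 + 273.15 = 334.15 K.
T_C = 39 °F → (39 − 32) × 5/9 = 3.89 °C = 277.04 K.
Reversible heating COP: COP_HP = T_H/(T_H − T_C) = 334.15/57.11 = 5.8509.
Q_H = COP_HP · W = 5.8509 × 349 = 2040 kW.

Q̇_H ≈ 2040 kW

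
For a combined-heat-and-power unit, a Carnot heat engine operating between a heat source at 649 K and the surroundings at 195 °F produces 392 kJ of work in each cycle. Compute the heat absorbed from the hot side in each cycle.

Q_H ≈ 891.7 kJ

T_C = 195 °F → (195 − 32) × 5/9 = 90.56 °C = 363.71 K.
For a reversible engine, η = 1 − T_C/T_H = 1 − 363.71/649.00 = 0.4396.
Q_H = W/η = 392/0.4396 = 891.7 kJ.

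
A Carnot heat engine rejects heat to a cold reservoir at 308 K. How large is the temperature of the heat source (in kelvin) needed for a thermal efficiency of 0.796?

From η = 1 − T_C/T_H, solving for T_H gives T_H = T_C/(1 − η) = 308.00/(1 − 0.796) = 1510 K.

T_H ≈ 1510 K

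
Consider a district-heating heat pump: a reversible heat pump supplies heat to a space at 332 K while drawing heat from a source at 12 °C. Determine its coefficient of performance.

T_C = 12 °C → 12 + 273.15 = 285.15 K.
For a reversible heat pump, COP_HP = T_H/(T_H − T_C) = 332.00/(332.00 − 285.15) = 7.086.

COP_HP ≈ 7.086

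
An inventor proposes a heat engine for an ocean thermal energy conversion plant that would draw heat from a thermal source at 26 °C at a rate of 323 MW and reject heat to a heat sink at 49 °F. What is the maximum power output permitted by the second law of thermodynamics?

T_H = 26 °C → 26 + 273.15 = 299.15 K.
T_C = 49 °F → (49 − 32) × 5/9 = 9.44 °C = 282.59 K.
The second-law ceiling is the Carnot efficiency, η_max = 1 − T_C/T_H = 1 − 282.59/299.15 = 0.0553.
W_max = η_max · Q_H = 0.0553 × 323 = 17.88 MW.

Ẇ_max ≈ 17.88 MW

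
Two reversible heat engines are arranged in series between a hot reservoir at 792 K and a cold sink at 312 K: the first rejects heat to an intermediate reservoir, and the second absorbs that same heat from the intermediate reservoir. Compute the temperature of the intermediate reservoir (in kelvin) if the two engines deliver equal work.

T_m ≈ 552.0 K

For reversible stages Q_m = Q_H·(T_m/T_H). Setting W₁ = Q_H(1 − T_m/T_H) equal to W₂ = Q_m(1 − T_C/T_m) = Q_H·(T_m − T_C)/T_H gives T_H − T_m = T_m − T_C, so T_m = (T_H + T_C)/2 = (792.00 + 312.00)/2 = 552.0 K.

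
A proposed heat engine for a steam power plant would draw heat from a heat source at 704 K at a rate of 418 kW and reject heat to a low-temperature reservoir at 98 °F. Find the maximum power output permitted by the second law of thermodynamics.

T_C = 98 °F → (98 − 32) × 5/9 = 36.67 °C = 309.82 K.
The second-law ceiling is the Carnot efficiency, η_max = 1 − T_C/T_H = 1 − 309.82/704.00 = 0.5599.
W_max = η_max · Q_H = 0.5599 × 418 = 234.0 kW.

Ẇ_max ≈ 234.0 kW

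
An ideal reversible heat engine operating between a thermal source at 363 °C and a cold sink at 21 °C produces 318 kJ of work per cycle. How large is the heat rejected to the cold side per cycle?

Q_C ≈ 274 kJ

T_H = 363 °C → 363 + 273.15 = 636.15 K.
T_C = 21 °C → 21 + 273.15 = 294.15 K.
Carnot efficiency: η = 1 − T_C/T_H = 1 − 294.15/636.15 = 0.5376.
Since Q_C/Q_H = T_C/T_H and Q_H = W/η, Q_C = W·T_C/(T_H − T_C) = 318 × 294.15/342.00 = 274 kJ.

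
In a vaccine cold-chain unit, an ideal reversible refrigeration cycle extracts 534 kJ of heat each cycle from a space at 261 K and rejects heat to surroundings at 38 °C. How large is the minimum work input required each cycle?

W_in ≈ 103 kJ

T_H = 38 °C → 38 + 273.15 = 311.15 K.
For a reversible refrigerator, COP_R = T_C/(T_H − T_C) = 261.00/50.15 = 5.2044.
W = Q_C/COP_R = 534/5.2044 = 103 kJ.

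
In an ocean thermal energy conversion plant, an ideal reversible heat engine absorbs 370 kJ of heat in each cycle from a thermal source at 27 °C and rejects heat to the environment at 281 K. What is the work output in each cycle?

W ≈ 23.6 kJ

T_H = 27 °C → 27 + 273.15 = 300.15 K.
Since the cycle is reversible, η = 1 − T_C/T_H = 1 − 281.00/300.15 = 0.0638.
W = η·Q_H = 0.0638 × 370 = 23.6 kJ.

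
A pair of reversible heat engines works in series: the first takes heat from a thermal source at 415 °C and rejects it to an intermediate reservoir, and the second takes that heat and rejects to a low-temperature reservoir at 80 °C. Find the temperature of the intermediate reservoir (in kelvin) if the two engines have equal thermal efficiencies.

T_m ≈ 493 K

T_H = 415 °C → 415 + 273.15 = 688.15 K.
T_C = 80 °C → 80 + 273.15 = 353.15 K.
Equal efficiencies require 1 − T_m/T_H = 1 − T_C/T_m, i.e. T_m/T_H = T_C/T_m, so T_m = √(T_H·T_C) = √(688.15 × 353.15) = 493 K.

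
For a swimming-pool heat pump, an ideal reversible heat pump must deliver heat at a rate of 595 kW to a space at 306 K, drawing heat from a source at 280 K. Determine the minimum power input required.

COP_HP = T_H/(T_H − T_C) = 306.00/26.00 = 11.7692.
W = Q_H/COP_HP = 595/11.7692 = 50.6 kW.

Ẇ_in ≈ 50.6 kW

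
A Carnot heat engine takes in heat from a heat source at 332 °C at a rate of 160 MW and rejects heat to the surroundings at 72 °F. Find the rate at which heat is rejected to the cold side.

T_H = 332 °C → 332 + 273.15 = 605.15 K.
T_C = 72 °F → (72 − 32) × 5/9 = 22.22 °C = 295.37 K.
The Carnot efficiency is η = 1 − T_C/T_H = 1 − 295.37/605.15 = 0.5119.
For a reversible cycle Q_C/Q_H = T_C/T_H, so Q_C = 160 × 295.37/605.15 = 78.1 MW.

Q̇_C ≈ 78.1 MW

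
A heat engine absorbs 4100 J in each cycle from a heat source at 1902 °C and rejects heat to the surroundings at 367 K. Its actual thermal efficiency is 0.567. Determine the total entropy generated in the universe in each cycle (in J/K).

ΔS_univ ≈ 2.95 J/K

T_H = 1902 °C → 1902 + 273.15 = 2175.15 K.
W = η·Q_H = 0.567 × 4100 = 2325 J, so Q_C = Q_H − W = 1775 J.
Entropy balance on the reservoirs: −Q_H/T_H = -1.885 J/K, +Q_C/T_C = 4.837 J/K.
ΔS_univ = −Q_H/T_H + Q_C/T_C = 2.95 J/K (> 0, since η = 0.567 < η_Carnot = 0.831).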